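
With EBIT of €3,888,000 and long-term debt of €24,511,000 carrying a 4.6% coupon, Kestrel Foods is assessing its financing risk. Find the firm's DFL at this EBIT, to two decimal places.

1.41

Interest = €1,127,506.00.
Degree of financial leverage = EBIT / (EBIT − interest) = €3,888,000 / €2,760,494.00 = 1.4084.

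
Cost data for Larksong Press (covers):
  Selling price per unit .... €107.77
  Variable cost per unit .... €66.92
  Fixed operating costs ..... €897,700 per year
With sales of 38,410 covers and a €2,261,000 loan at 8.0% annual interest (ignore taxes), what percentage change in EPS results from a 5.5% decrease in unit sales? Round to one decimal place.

-17.6%

Contribution at this volume is 38,410 × €40.85 = €1,569,048.50.
Subtracting fixed costs: EBIT = €1,569,048.50 − €897,700 = €671,348.50.
Interest = €180,880.00, so EBIT − I = €490,468.50.
Degree of combined leverage = contribution ÷ (EBIT − I) = €1,569,048.50 ÷ €490,468.50 = 3.1991.
EPS therefore changes by 3.1991 × (-5.5%) = -17.6%.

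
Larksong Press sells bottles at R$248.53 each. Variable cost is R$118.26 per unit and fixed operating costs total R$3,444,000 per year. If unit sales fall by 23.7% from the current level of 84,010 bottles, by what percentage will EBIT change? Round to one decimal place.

Contribution at this volume is 84,010 × R$130.27 = R$10,943,982.70.
EBIT = R$10,943,982.70 − R$3,444,000 = R$7,499,982.70.
So DOL = total CM / EBIT = R$10,943,982.70 / R$7,499,982.70 = 1.4592.
So EBIT moves 1.4592 × (-23.7%) = -34.6%.

-34.6%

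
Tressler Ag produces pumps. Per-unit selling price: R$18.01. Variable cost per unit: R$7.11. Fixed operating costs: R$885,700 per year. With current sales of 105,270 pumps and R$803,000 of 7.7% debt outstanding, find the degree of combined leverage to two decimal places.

5.74

Total contribution margin = 105,270 × R$10.90 = R$1,147,443.00.
Subtracting fixed costs: EBIT = R$1,147,443.00 − R$885,700 = R$261,743.00. Interest = R$61,831.00.
DOL = R$1,147,443.00 ÷ R$261,743.00 = 4.3839; DFL = R$261,743.00 ÷ R$199,912.00 = 1.3093.
Combined leverage = 4.3839 × 1.3093 = 5.7398.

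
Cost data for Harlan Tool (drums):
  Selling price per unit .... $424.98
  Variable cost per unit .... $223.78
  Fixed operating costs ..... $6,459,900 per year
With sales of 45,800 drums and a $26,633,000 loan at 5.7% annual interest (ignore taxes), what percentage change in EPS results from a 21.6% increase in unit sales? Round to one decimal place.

Contribution at this volume is 45,800 × $201.20 = $9,214,960.00.
Operating income = contribution − fixed costs = $9,214,960.00 − $6,459,900 = $2,755,060.00.
Interest = $1,518,081.00, so EBIT − I = $1,236,979.00.
Degree of combined leverage = contribution ÷ (EBIT − I) = $9,214,960.00 ÷ $1,236,979.00 = 7.4496.
EPS therefore changes by 7.4496 × (+21.6%) = +160.9%.

+160.9%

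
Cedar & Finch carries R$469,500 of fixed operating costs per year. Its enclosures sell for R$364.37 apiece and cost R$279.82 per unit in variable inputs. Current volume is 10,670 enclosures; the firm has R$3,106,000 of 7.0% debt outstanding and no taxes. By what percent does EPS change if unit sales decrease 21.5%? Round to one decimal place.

Total contribution margin = 10,670 × R$84.55 = R$902,148.50.
EBIT = R$902,148.50 − R$469,500 = R$432,648.50.
After interest of R$217,420.00, pre-tax earnings = R$215,228.50.
DCL = total CM / (EBIT − I) = R$902,148.50 / R$215,228.50 = 4.1916.
EPS therefore changes by 4.1916 × (-21.5%) = -90.1%.

-90.1%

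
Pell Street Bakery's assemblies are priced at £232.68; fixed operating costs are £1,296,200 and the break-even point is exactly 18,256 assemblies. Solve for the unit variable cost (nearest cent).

£161.68

At break-even, FC = Q × (P − VC), so P − VC = £1,296,200 ÷ 18,256 = £71.0013.
Variable cost per unit = £232.68 − £71.0013 = £161.68.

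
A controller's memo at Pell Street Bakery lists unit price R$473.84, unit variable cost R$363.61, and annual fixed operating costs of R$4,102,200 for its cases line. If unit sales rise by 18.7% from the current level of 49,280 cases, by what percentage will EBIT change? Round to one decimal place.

Total contribution margin = 49,280 × R$110.23 = R$5,432,134.40.
Subtracting fixed costs: EBIT = R$5,432,134.40 − R$4,102,200 = R$1,329,934.40.
So DOL = total CM / EBIT = R$5,432,134.40 / R$1,329,934.40 = 4.0845.
Operating income changes by 4.0845 × +18.7% = +76.4%.

+76.4%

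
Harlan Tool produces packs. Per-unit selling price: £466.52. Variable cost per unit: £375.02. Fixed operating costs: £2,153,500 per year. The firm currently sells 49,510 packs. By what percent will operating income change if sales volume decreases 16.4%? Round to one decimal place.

-31.3%

Total contribution margin = 49,510 × £91.50 = £4,530,165.00.
Subtracting fixed costs: EBIT = £4,530,165.00 − £2,153,500 = £2,376,665.00.
DOL = contribution ÷ EBIT = £4,530,165.00 ÷ £2,376,665.00 = 1.9061.
Operating income changes by 1.9061 × -16.4% = -31.3%.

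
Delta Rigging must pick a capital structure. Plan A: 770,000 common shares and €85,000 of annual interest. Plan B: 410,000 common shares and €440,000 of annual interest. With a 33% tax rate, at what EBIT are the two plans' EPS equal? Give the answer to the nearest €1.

Set EPS_A = EPS_B: (EBIT − €85,000)(1 − 0.33) ÷ 770,000 = (EBIT − €440,000)(1 − 0.33) ÷ 410,000.
Cancelling (1 − t) and cross-multiplying: 410,000·(EBIT − 85,000) = 770,000·(EBIT − 440,000).
EBIT × (770,000 − 410,000) = 440,000 × 770,000 − 85,000 × 410,000 = 303,950,000,000, so EBIT = 303,950,000,000 ÷ 360,000 = 844,305.56.

€844,306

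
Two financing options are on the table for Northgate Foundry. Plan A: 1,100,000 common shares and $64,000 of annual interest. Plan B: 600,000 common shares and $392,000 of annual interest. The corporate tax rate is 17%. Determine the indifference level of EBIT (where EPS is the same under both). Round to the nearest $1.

At indifference, (EBIT − 64,000)(1 − t)/1,100,000 = (EBIT − 392,000)(1 − t)/600,000.
Cancelling (1 − t) and cross-multiplying: 600,000·(EBIT − 64,000) = 1,100,000·(EBIT − 392,000).
EBIT × (1,100,000 − 600,000) = 392,000 × 1,100,000 − 64,000 × 600,000 = 392,800,000,000, so EBIT = 392,800,000,000 ÷ 500,000 = 785,600.00.

$785,600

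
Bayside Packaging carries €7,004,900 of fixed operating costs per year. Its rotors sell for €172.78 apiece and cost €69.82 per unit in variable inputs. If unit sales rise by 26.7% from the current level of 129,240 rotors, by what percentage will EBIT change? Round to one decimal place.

Contribution at this volume is 129,240 × €102.96 = €13,306,550.40.
EBIT = €13,306,550.40 − €7,004,900 = €6,301,650.40.
So DOL = total CM / EBIT = €13,306,550.40 / €6,301,650.40 = 2.1116.
So EBIT moves 2.1116 × (+26.7%) = +56.4%.

+56.4%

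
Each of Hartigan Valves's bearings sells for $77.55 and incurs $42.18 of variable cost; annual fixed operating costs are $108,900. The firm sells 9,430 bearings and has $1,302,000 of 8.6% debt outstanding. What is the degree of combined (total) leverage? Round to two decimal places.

Contribution at this volume is 9,430 × $35.37 = $333,539.10.
EBIT = $333,539.10 − $108,900 = $224,639.10. Interest = $111,972.00, so EBIT − I = $112,667.10.
Degree of total leverage = total CM / (EBIT − interest) = $333,539.10 / $112,667.10 = 2.9604.

2.96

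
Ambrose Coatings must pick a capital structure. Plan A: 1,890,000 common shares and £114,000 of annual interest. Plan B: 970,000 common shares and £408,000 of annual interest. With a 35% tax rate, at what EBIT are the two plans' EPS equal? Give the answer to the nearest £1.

Set EPS_A = EPS_B: (EBIT − £114,000)(1 − 0.35) ÷ 1,890,000 = (EBIT − £408,000)(1 − 0.35) ÷ 970,000.
The (1 − t) factor cancels: (EBIT − 114,000) × 970,000 = (EBIT − 408,000) × 1,890,000.
EBIT × (1,890,000 − 970,000) = 408,000 × 1,890,000 − 114,000 × 970,000 = 660,540,000,000, so EBIT = 660,540,000,000 ÷ 920,000 = 717,978.26.

£717,978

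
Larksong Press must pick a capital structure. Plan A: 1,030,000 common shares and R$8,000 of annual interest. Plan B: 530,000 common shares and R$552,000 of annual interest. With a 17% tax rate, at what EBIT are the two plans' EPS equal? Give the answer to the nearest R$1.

R$1,128,640

At indifference, (EBIT − 8,000)(1 − t)/1,030,000 = (EBIT − 552,000)(1 − t)/530,000.
Cancelling (1 − t) and cross-multiplying: 530,000·(EBIT − 8,000) = 1,030,000·(EBIT − 552,000).
Solving, EBIT = (552,000·1,030,000 − 8,000·530,000) / (1,030,000 − 530,000) = 564,320,000,000 / 500,000 = 1,128,640.00.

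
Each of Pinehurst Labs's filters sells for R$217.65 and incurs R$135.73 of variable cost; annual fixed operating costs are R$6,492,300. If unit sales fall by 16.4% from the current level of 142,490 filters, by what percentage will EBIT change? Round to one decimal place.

-37.0%

At 142,490 units, contribution = 142,490 × R$81.92 = R$11,672,780.80.
Subtracting fixed costs: EBIT = R$11,672,780.80 − R$6,492,300 = R$5,180,480.80.
Degree of operating leverage = R$11,672,780.80 / R$5,180,480.80 = 2.2532.
So EBIT moves 2.2532 × (-16.4%) = -37.0%.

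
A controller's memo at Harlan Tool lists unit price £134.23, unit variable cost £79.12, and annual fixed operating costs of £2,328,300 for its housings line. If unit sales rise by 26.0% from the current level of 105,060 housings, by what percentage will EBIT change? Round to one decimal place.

+43.5%

Contribution at this volume is 105,060 × £55.11 = £5,789,856.60.
Operating income = contribution − fixed costs = £5,789,856.60 − £2,328,300 = £3,461,556.60.
So DOL = total CM / EBIT = £5,789,856.60 / £3,461,556.60 = 1.6726.
So EBIT moves 1.6726 × (+26.0%) = +43.5%.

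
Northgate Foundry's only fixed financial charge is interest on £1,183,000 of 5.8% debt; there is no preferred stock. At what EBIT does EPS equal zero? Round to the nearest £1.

£68,614

Annual interest = 5.8% × £1,183,000 = £68,614.00.
Without preferred stock the financial break-even is simply EBIT = interest = £68,614.00.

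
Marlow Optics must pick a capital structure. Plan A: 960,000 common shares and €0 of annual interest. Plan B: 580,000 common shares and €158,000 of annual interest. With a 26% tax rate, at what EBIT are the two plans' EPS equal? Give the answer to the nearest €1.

At indifference, (EBIT − 0)(1 − t)/960,000 = (EBIT − 158,000)(1 − t)/580,000.
Cancelling (1 − t) and cross-multiplying: 580,000·(EBIT − 0) = 960,000·(EBIT − 158,000).
EBIT × (960,000 − 580,000) = 158,000 × 960,000 − 0 × 580,000 = 151,680,000,000, so EBIT = 151,680,000,000 ÷ 380,000 = 399,157.89.

€399,158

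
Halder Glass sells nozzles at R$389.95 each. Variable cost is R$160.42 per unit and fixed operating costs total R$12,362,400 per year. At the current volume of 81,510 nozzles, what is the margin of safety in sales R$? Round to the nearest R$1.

R$10,782,263

Contribution margin per unit = R$389.95 − R$160.42 = R$229.53. Break-even units = R$12,362,400 ÷ R$229.53 = 53,859.63; break-even revenue = 53,859.63 × R$389.95 = R$21,002,561.23.
Current sales = 81,510 × R$389.95 = R$31,784,824.50.
Margin of safety = R$31,784,824.50 − R$21,002,561.23 = R$10,782,263.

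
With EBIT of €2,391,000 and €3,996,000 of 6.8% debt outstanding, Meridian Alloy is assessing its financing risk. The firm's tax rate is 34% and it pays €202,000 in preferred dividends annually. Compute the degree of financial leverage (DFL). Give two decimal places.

Interest = €271,728.00.
Preferred dividends grossed up pre-tax: €202,000 / (1 − 0.34) = €306,060.61.
DFL = EBIT ÷ [EBIT − I − D_p/(1−t)] = €2,391,000 ÷ [€2,391,000 − €271,728.00 − €306,060.61] = €2,391,000 ÷ €1,813,211.39 = 1.3187.

1.32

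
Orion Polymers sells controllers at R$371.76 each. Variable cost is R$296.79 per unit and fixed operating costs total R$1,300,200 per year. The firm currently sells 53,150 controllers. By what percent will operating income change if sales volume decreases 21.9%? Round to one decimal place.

-32.5%

Total contribution margin = 53,150 × R$74.97 = R$3,984,655.50.
Subtracting fixed costs: EBIT = R$3,984,655.50 − R$1,300,200 = R$2,684,455.50.
So DOL = total CM / EBIT = R$3,984,655.50 / R$2,684,455.50 = 1.4843.
Operating income changes by 1.4843 × -21.9% = -32.5%.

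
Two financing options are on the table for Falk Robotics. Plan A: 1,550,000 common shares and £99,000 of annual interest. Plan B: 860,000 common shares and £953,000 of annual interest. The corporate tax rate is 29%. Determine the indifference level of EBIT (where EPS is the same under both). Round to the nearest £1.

At indifference, (EBIT − 99,000)(1 − t)/1,550,000 = (EBIT − 953,000)(1 − t)/860,000.
The (1 − t) factor cancels: (EBIT − 99,000) × 860,000 = (EBIT − 953,000) × 1,550,000.
EBIT × (1,550,000 − 860,000) = 953,000 × 1,550,000 − 99,000 × 860,000 = 1,392,010,000,000, so EBIT = 1,392,010,000,000 ÷ 690,000 = 2,017,405.80.

£2,017,406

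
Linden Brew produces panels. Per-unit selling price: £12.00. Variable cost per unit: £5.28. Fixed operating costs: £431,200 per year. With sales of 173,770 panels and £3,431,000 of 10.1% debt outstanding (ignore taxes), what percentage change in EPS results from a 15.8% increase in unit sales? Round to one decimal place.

Contribution at this volume is 173,770 × £6.72 = £1,167,734.40.
Operating income = contribution − fixed costs = £1,167,734.40 − £431,200 = £736,534.40.
Interest = £346,531.00, so EBIT − I = £390,003.40.
DCL = total CM / (EBIT − I) = £1,167,734.40 / £390,003.40 = 2.9942.
%ΔEPS = DCL × %ΔSales = 2.9942 × +15.8% = +47.3%.

+47.3%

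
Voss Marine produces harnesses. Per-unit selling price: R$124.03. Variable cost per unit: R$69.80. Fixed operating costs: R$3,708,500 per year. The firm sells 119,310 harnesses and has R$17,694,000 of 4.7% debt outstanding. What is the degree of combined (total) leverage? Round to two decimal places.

3.35

Total contribution margin = 119,310 × R$54.23 = R$6,470,181.30.
Subtracting fixed costs: EBIT = R$6,470,181.30 − R$3,708,500 = R$2,761,681.30. Interest = R$831,618.00, so EBIT − I = R$1,930,063.30.
Degree of total leverage = total CM / (EBIT − interest) = R$6,470,181.30 / R$1,930,063.30 = 3.3523.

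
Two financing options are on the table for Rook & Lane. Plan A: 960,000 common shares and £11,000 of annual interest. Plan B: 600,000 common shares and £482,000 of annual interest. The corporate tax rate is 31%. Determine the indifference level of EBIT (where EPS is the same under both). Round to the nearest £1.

£1,267,000

Set EPS_A = EPS_B: (EBIT − £11,000)(1 − 0.31) ÷ 960,000 = (EBIT − £482,000)(1 − 0.31) ÷ 600,000.
Cancelling (1 − t) and cross-multiplying: 600,000·(EBIT − 11,000) = 960,000·(EBIT − 482,000).
Solving, EBIT = (482,000·960,000 − 11,000·600,000) / (960,000 − 600,000) = 456,120,000,000 / 360,000 = 1,267,000.00.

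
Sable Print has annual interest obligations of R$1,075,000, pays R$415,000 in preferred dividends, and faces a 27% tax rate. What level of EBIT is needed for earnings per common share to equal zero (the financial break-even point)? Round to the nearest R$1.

Preferred dividends are paid after tax, so their pre-tax equivalent is R$415,000 ÷ (1 − 0.27) = R$568,493.15.
Financial break-even EBIT = interest + D_p ÷ (1 − t) = R$1,075,000 + R$568,493.15 = R$1,643,493.15.

R$1,643,493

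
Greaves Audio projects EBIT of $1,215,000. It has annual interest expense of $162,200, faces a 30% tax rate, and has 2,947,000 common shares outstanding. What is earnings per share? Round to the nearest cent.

Pre-tax income = $1,215,000 − $162,200.00 = $1,052,800.00.
After tax at 30%: net income = $1,052,800.00 × 0.70 = $736,960.00.
Per share: $736,960.00 / 2,947,000 shares = $0.25.

$0.25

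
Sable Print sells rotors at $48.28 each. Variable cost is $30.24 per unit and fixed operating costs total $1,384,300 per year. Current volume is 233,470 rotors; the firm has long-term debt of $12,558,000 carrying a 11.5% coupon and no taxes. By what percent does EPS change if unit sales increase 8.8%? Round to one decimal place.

Total contribution margin = 233,470 × $18.04 = $4,211,798.80.
EBIT = $4,211,798.80 − $1,384,300 = $2,827,498.80.
Interest = $1,444,170.00, so EBIT − I = $1,383,328.80.
Degree of combined leverage = contribution ÷ (EBIT − I) = $4,211,798.80 ÷ $1,383,328.80 = 3.0447.
EPS therefore changes by 3.0447 × (+8.8%) = +26.8%.

+26.8%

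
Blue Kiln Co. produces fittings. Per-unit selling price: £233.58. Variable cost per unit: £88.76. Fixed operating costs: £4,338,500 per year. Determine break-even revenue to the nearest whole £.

£6,997,561

CM per unit = £233.58 − £88.76 = £144.82; CM ratio = £144.82 / £233.58 = 0.6200.
Break-even revenue = fixed costs × price ÷ CM = £4,338,500 × £233.58 ÷ £144.82 = £6,997,561.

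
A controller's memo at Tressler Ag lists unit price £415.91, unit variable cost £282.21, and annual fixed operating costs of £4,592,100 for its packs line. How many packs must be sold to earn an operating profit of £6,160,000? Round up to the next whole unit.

80,420 packs

Each unit contributes £415.91 − £282.21 = £133.70.
Required volume = (fixed costs + target profit) ÷ CM = (£4,592,100 + £6,160,000) ÷ £133.70 = 80,419.60, so 80,420 packs.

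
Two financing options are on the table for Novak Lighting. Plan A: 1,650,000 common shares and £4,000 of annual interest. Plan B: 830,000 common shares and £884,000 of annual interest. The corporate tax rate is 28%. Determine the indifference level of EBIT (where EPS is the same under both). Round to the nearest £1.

£1,774,732

Set EPS_A = EPS_B: (EBIT − £4,000)(1 − 0.28) ÷ 1,650,000 = (EBIT − £884,000)(1 − 0.28) ÷ 830,000.
The (1 − t) factor cancels: (EBIT − 4,000) × 830,000 = (EBIT − 884,000) × 1,650,000.
EBIT × (1,650,000 − 830,000) = 884,000 × 1,650,000 − 4,000 × 830,000 = 1,455,280,000,000, so EBIT = 1,455,280,000,000 ÷ 820,000 = 1,774,731.71.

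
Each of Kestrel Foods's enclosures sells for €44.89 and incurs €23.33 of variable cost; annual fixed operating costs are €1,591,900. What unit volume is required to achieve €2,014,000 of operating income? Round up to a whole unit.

167,250 enclosures

Contribution margin per unit = €44.89 − €23.33 = €21.56.
Required volume = (fixed costs + target profit) ÷ CM = (€1,591,900 + €2,014,000) ÷ €21.56 = 167,249.54, so 167,250 enclosures.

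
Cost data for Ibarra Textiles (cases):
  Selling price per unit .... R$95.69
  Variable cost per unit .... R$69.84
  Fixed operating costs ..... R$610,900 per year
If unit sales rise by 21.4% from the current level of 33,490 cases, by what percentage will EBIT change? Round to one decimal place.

+72.7%

At 33,490 units, contribution = 33,490 × R$25.85 = R$865,716.50.
Subtracting fixed costs: EBIT = R$865,716.50 − R$610,900 = R$254,816.50.
DOL = contribution ÷ EBIT = R$865,716.50 ÷ R$254,816.50 = 3.3974.
Operating income changes by 3.3974 × +21.4% = +72.7%.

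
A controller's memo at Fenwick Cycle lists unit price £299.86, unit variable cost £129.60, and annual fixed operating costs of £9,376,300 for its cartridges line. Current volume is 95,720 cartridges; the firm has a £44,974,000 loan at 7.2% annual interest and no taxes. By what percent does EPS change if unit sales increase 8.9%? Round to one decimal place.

+39.4%

Contribution at this volume is 95,720 × £170.26 = £16,297,287.20.
Subtracting fixed costs: EBIT = £16,297,287.20 − £9,376,300 = £6,920,987.20.
Interest = £3,238,128.00, so EBIT − I = £3,682,859.20.
Degree of combined leverage = contribution ÷ (EBIT − I) = £16,297,287.20 ÷ £3,682,859.20 = 4.4252.
%ΔEPS = DCL × %ΔSales = 4.4252 × +8.9% = +39.4%.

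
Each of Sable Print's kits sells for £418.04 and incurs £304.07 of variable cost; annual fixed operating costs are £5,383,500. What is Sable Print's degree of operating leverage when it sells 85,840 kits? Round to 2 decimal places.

2.22

At 85,840 units, contribution = 85,840 × £113.97 = £9,783,184.80.
Operating income = contribution − fixed costs = £9,783,184.80 − £5,383,500 = £4,399,684.80.
Degree of operating leverage = £9,783,184.80 / £4,399,684.80 = 2.2236.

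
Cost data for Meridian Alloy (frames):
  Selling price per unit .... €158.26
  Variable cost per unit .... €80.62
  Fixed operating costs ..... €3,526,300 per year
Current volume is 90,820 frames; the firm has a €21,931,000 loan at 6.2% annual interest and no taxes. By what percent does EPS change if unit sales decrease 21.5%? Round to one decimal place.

Contribution at this volume is 90,820 × €77.64 = €7,051,264.80.
Operating income = contribution − fixed costs = €7,051,264.80 − €3,526,300 = €3,524,964.80.
Interest = €1,359,722.00, so EBIT − I = €2,165,242.80.
DCL = total CM / (EBIT − I) = €7,051,264.80 / €2,165,242.80 = 3.2566.
%ΔEPS = DCL × %ΔSales = 3.2566 × -21.5% = -70.0%.

-70.0%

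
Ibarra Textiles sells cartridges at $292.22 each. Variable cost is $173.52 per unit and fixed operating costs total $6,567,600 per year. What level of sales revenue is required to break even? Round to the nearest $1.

Contribution margin per unit = $292.22 − $173.52 = $118.70, a CM ratio of $118.70 ÷ $292.22 = 0.4062.
Break-even revenue = fixed costs × price ÷ CM = $6,567,600 × $292.22 ÷ $118.70 = $16,168,358.

$16,168,358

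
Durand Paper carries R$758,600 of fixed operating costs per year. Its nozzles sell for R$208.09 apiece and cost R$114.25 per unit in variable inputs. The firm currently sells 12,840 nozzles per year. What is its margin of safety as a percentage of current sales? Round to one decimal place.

Each unit contributes R$208.09 − R$114.25 = R$93.84. Break-even units = R$758,600 ÷ R$93.84 = 8,083.97; break-even revenue = 8,083.97 × R$208.09 = R$1,682,193.88.
Current sales = 12,840 × R$208.09 = R$2,671,875.60.
Margin of safety = (R$2,671,875.60 − R$1,682,193.88) ÷ R$2,671,875.60 = 37.0%.

37.0%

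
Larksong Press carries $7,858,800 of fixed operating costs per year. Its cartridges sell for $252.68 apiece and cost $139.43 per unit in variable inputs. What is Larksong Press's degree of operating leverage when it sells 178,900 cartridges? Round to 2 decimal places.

At 178,900 units, contribution = 178,900 × $113.25 = $20,260,425.00.
Operating income = contribution − fixed costs = $20,260,425.00 − $7,858,800 = $12,401,625.00.
So DOL = total CM / EBIT = $20,260,425.00 / $12,401,625.00 = 1.6337.

1.63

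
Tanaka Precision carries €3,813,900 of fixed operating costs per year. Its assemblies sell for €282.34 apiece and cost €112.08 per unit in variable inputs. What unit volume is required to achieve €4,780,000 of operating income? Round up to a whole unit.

Each unit contributes €282.34 − €112.08 = €170.26.
Required volume = (fixed costs + target profit) ÷ CM = (€3,813,900 + €4,780,000) ÷ €170.26 = 50,475.16, so 50,476 assemblies.

50,476 assemblies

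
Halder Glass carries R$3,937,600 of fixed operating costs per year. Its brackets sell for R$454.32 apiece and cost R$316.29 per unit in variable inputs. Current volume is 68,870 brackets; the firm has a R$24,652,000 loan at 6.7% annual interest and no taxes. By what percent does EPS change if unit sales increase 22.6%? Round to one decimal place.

+54.8%

Contribution at this volume is 68,870 × R$138.03 = R$9,506,126.10.
Subtracting fixed costs: EBIT = R$9,506,126.10 − R$3,937,600 = R$5,568,526.10.
Interest = R$1,651,684.00, so EBIT − I = R$3,916,842.10.
DCL = total CM / (EBIT − I) = R$9,506,126.10 / R$3,916,842.10 = 2.4270.
EPS therefore changes by 2.4270 × (+22.6%) = +54.8%.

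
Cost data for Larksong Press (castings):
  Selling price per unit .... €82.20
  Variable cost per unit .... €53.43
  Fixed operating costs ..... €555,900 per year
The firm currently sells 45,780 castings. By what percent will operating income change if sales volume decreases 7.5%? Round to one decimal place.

-13.0%

Contribution at this volume is 45,780 × €28.77 = €1,317,090.60.
EBIT = €1,317,090.60 − €555,900 = €761,190.60.
So DOL = total CM / EBIT = €1,317,090.60 / €761,190.60 = 1.7303.
So EBIT moves 1.7303 × (-7.5%) = -13.0%.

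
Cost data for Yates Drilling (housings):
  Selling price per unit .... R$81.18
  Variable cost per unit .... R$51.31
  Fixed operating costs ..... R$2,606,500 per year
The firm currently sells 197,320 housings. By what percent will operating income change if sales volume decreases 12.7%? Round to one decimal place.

At 197,320 units, contribution = 197,320 × R$29.87 = R$5,893,948.40.
EBIT = R$5,893,948.40 − R$2,606,500 = R$3,287,448.40.
So DOL = total CM / EBIT = R$5,893,948.40 / R$3,287,448.40 = 1.7929.
Operating income changes by 1.7929 × -12.7% = -22.8%.

-22.8%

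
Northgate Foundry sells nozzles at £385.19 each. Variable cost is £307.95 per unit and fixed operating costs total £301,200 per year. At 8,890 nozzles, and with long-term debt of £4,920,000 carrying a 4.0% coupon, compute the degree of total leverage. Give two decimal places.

Total contribution margin = 8,890 × £77.24 = £686,663.60.
EBIT = £686,663.60 − £301,200 = £385,463.60. Interest = £196,800.00.
DOL = £686,663.60 ÷ £385,463.60 = 1.7814; DFL = £385,463.60 ÷ £188,663.60 = 2.0431.
DCL = DOL × DFL = 1.7814 × 2.0431 = 3.6396.

3.64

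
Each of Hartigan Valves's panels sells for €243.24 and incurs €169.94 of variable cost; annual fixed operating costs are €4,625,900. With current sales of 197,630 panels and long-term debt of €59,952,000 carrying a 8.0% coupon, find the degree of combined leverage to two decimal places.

Contribution at this volume is 197,630 × €73.30 = €14,486,279.00.
Subtracting fixed costs: EBIT = €14,486,279.00 − €4,625,900 = €9,860,379.00. Interest = €4,796,160.00.
DOL = €14,486,279.00 ÷ €9,860,379.00 = 1.4691; DFL = €9,860,379.00 ÷ €5,064,219.00 = 1.9471.
Combined leverage = 1.4691 × 1.9471 = 2.8605.

2.86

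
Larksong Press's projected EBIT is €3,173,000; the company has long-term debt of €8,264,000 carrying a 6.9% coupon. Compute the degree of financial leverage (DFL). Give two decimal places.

Interest = €570,216.00.
DFL = EBIT ÷ (EBIT − I) = €3,173,000 ÷ (€3,173,000 − €570,216.00) = €3,173,000 ÷ €2,602,784.00 = 1.2191.

1.22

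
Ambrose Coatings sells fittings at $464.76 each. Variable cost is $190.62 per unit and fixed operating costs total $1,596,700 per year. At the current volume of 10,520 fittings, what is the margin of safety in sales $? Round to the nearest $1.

Contribution margin per unit = $464.76 − $190.62 = $274.14. Break-even units = $1,596,700 ÷ $274.14 = 5,824.40; break-even revenue = 5,824.40 × $464.76 = $2,706,946.42.
Current sales = 10,520 × $464.76 = $4,889,275.20.
Margin of safety = $4,889,275.20 − $2,706,946.42 = $2,182,329.

$2,182,329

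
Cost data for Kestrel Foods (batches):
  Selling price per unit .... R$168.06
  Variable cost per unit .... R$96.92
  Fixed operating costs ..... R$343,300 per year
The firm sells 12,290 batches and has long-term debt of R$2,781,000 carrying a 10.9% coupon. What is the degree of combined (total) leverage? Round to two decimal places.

3.84

At 12,290 units, contribution = 12,290 × R$71.14 = R$874,310.60.
Operating income = contribution − fixed costs = R$874,310.60 − R$343,300 = R$531,010.60. Interest = R$303,129.00, so EBIT − I = R$227,881.60.
Degree of total leverage = total CM / (EBIT − interest) = R$874,310.60 / R$227,881.60 = 3.8367.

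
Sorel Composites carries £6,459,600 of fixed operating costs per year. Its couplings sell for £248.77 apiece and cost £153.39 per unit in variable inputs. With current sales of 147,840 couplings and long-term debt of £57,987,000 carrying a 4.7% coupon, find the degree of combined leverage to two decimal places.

2.87

At 147,840 units, contribution = 147,840 × £95.38 = £14,100,979.20.
Operating income = contribution − fixed costs = £14,100,979.20 − £6,459,600 = £7,641,379.20. Interest = £2,725,389.00.
DOL = £14,100,979.20 ÷ £7,641,379.20 = 1.8453; DFL = £7,641,379.20 ÷ £4,915,990.20 = 1.5544.
DCL = DOL × DFL = 1.8453 × 1.5544 = 2.8683.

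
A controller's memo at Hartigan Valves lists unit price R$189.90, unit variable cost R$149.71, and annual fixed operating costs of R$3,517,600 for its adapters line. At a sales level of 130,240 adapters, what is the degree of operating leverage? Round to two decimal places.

3.05

At 130,240 units, contribution = 130,240 × R$40.19 = R$5,234,345.60.
Subtracting fixed costs: EBIT = R$5,234,345.60 − R$3,517,600 = R$1,716,745.60.
Degree of operating leverage = R$5,234,345.60 / R$1,716,745.60 = 3.0490.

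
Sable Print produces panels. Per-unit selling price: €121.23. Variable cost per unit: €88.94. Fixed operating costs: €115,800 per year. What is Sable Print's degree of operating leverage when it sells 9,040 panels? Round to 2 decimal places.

1.66

At 9,040 units, contribution = 9,040 × €32.29 = €291,901.60.
Subtracting fixed costs: EBIT = €291,901.60 − €115,800 = €176,101.60.
So DOL = total CM / EBIT = €291,901.60 / €176,101.60 = 1.6576.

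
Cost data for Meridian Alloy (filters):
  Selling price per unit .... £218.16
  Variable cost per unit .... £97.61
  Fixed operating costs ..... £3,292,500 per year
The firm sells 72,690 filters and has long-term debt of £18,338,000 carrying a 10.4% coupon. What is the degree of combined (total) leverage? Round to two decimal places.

2.46

Contribution at this volume is 72,690 × £120.55 = £8,762,779.50.
Operating income = contribution − fixed costs = £8,762,779.50 − £3,292,500 = £5,470,279.50. Interest = £1,907,152.00.
DOL = £8,762,779.50 ÷ £5,470,279.50 = 1.6019; DFL = £5,470,279.50 ÷ £3,563,127.50 = 1.5352.
Combined leverage = 1.6019 × 1.5352 = 2.4592.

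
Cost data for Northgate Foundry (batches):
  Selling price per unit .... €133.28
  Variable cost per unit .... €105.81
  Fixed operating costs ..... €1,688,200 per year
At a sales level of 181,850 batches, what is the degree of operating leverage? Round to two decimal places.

Total contribution margin = 181,850 × €27.47 = €4,995,419.50.
Subtracting fixed costs: EBIT = €4,995,419.50 − €1,688,200 = €3,307,219.50.
So DOL = total CM / EBIT = €4,995,419.50 / €3,307,219.50 = 1.5105.

1.51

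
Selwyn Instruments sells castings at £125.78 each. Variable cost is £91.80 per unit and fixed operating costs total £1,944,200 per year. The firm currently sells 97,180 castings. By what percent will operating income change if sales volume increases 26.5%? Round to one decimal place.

At 97,180 units, contribution = 97,180 × £33.98 = £3,302,176.40.
EBIT = £3,302,176.40 − £1,944,200 = £1,357,976.40.
DOL = contribution ÷ EBIT = £3,302,176.40 ÷ £1,357,976.40 = 2.4317.
Operating income changes by 2.4317 × +26.5% = +64.4%.

+64.4%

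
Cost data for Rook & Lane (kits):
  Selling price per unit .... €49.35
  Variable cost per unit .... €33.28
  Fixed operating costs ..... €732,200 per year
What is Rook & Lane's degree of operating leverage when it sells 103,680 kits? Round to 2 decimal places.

Contribution at this volume is 103,680 × €16.07 = €1,666,137.60.
Subtracting fixed costs: EBIT = €1,666,137.60 − €732,200 = €933,937.60.
DOL = contribution ÷ EBIT = €1,666,137.60 ÷ €933,937.60 = 1.7840.

1.78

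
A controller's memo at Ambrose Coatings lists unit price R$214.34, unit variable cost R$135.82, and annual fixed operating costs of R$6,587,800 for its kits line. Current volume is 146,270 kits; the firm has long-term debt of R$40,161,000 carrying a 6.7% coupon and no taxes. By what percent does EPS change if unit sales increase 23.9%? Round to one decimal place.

Contribution at this volume is 146,270 × R$78.52 = R$11,485,120.40.
EBIT = R$11,485,120.40 − R$6,587,800 = R$4,897,320.40.
After interest of R$2,690,787.00, pre-tax earnings = R$2,206,533.40.
Degree of combined leverage = contribution ÷ (EBIT − I) = R$11,485,120.40 ÷ R$2,206,533.40 = 5.2051.
EPS therefore changes by 5.2051 × (+23.9%) = +124.4%.

+124.4%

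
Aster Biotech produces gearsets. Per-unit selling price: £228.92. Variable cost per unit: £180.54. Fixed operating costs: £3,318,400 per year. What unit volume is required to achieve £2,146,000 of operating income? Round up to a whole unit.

Contribution margin per unit = £228.92 − £180.54 = £48.38.
Need Q such that Q × £48.38 − £3,318,400 = £2,146,000, i.e. Q = £5,464,400 / £48.38 = 112,947.50 → 112,948.

112,948 gearsets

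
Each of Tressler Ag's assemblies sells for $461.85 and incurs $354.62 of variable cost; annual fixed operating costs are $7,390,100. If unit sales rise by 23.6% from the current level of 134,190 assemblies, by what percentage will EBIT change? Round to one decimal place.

Contribution at this volume is 134,190 × $107.23 = $14,389,193.70.
Subtracting fixed costs: EBIT = $14,389,193.70 − $7,390,100 = $6,999,093.70.
DOL = contribution ÷ EBIT = $14,389,193.70 ÷ $6,999,093.70 = 2.0559.
Operating income changes by 2.0559 × +23.6% = +48.5%.

+48.5%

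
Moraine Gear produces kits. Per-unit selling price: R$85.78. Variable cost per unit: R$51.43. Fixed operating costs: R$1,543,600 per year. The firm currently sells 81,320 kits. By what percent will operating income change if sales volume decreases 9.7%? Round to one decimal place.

Total contribution margin = 81,320 × R$34.35 = R$2,793,342.00.
Subtracting fixed costs: EBIT = R$2,793,342.00 − R$1,543,600 = R$1,249,742.00.
DOL = contribution ÷ EBIT = R$2,793,342.00 ÷ R$1,249,742.00 = 2.2351.
So EBIT moves 2.2351 × (-9.7%) = -21.7%.

-21.7%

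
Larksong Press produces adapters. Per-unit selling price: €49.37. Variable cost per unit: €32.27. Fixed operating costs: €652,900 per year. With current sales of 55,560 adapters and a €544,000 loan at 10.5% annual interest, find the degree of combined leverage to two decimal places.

3.96

Contribution at this volume is 55,560 × €17.10 = €950,076.00.
Subtracting fixed costs: EBIT = €950,076.00 − €652,900 = €297,176.00. Interest = €57,120.00, so EBIT − I = €240,056.00.
Degree of total leverage = total CM / (EBIT − interest) = €950,076.00 / €240,056.00 = 3.9577.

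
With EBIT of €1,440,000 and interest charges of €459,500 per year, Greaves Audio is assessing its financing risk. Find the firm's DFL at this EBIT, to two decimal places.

Annual interest charges come to €459,500.00.
Degree of financial leverage = EBIT / (EBIT − interest) = €1,440,000 / €980,500.00 = 1.4686.

1.47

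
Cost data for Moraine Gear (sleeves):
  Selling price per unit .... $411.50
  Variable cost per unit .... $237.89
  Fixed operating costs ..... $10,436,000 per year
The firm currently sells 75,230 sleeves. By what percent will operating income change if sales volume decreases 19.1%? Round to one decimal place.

-95.0%

At 75,230 units, contribution = 75,230 × $173.61 = $13,060,680.30.
Subtracting fixed costs: EBIT = $13,060,680.30 − $10,436,000 = $2,624,680.30.
Degree of operating leverage = $13,060,680.30 / $2,624,680.30 = 4.9761.
Operating income changes by 4.9761 × -19.1% = -95.0%.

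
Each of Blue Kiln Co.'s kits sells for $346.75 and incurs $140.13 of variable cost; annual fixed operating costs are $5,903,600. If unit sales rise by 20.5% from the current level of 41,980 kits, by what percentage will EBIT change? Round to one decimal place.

At 41,980 units, contribution = 41,980 × $206.62 = $8,673,907.60.
Subtracting fixed costs: EBIT = $8,673,907.60 − $5,903,600 = $2,770,307.60.
So DOL = total CM / EBIT = $8,673,907.60 / $2,770,307.60 = 3.1310.
Operating income changes by 3.1310 × +20.5% = +64.2%.

+64.2%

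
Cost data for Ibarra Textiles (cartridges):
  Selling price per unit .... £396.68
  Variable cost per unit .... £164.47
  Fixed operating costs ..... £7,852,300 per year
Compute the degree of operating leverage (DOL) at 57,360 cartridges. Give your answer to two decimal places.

2.44

Contribution at this volume is 57,360 × £232.21 = £13,319,565.60.
Subtracting fixed costs: EBIT = £13,319,565.60 − £7,852,300 = £5,467,265.60.
So DOL = total CM / EBIT = £13,319,565.60 / £5,467,265.60 = 2.4362.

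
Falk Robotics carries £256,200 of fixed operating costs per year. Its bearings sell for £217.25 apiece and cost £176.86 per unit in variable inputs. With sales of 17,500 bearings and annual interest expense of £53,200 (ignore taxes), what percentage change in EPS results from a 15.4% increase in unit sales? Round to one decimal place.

Contribution at this volume is 17,500 × £40.39 = £706,825.00.
Subtracting fixed costs: EBIT = £706,825.00 − £256,200 = £450,625.00.
After interest of £53,200.00, pre-tax earnings = £397,425.00.
DCL = total CM / (EBIT − I) = £706,825.00 / £397,425.00 = 1.7785.
%ΔEPS = DCL × %ΔSales = 1.7785 × +15.4% = +27.4%.

+27.4%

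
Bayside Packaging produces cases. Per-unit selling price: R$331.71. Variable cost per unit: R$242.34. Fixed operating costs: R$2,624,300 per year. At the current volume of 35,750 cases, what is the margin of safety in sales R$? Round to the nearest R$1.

R$2,118,154

Each unit contributes R$331.71 − R$242.34 = R$89.37. Break-even units = R$2,624,300 ÷ R$89.37 = 29,364.44; break-even revenue = 29,364.44 × R$331.71 = R$9,740,478.38.
Current sales = 35,750 × R$331.71 = R$11,858,632.50.
Margin of safety = R$11,858,632.50 − R$9,740,478.38 = R$2,118,154.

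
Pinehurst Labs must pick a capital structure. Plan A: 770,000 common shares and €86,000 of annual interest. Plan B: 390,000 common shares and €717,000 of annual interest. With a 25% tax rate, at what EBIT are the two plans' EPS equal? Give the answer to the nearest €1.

At indifference, (EBIT − 86,000)(1 − t)/770,000 = (EBIT − 717,000)(1 − t)/390,000.
Cancelling (1 − t) and cross-multiplying: 390,000·(EBIT − 86,000) = 770,000·(EBIT − 717,000).
Solving, EBIT = (717,000·770,000 − 86,000·390,000) / (770,000 − 390,000) = 518,550,000,000 / 380,000 = 1,364,605.26.

€1,364,605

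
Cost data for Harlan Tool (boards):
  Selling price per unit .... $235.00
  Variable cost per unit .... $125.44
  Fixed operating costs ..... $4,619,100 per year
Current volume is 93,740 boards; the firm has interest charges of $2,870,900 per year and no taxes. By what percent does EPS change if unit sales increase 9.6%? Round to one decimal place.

+35.5%

Contribution at this volume is 93,740 × $109.56 = $10,270,154.40.
Subtracting fixed costs: EBIT = $10,270,154.40 − $4,619,100 = $5,651,054.40.
Interest = $2,870,900.00, so EBIT − I = $2,780,154.40.
Degree of combined leverage = contribution ÷ (EBIT − I) = $10,270,154.40 ÷ $2,780,154.40 = 3.6941.
%ΔEPS = DCL × %ΔSales = 3.6941 × +9.6% = +35.5%.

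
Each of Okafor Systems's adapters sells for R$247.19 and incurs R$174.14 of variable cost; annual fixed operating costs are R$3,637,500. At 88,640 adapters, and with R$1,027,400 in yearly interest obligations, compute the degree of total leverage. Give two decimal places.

3.58

Total contribution margin = 88,640 × R$73.05 = R$6,475,152.00.
Operating income = contribution − fixed costs = R$6,475,152.00 − R$3,637,500 = R$2,837,652.00. Interest = R$1,027,400.00.
DOL = R$6,475,152.00 ÷ R$2,837,652.00 = 2.2819; DFL = R$2,837,652.00 ÷ R$1,810,252.00 = 1.5675.
DCL = DOL × DFL = 2.2819 × 1.5675 = 3.5769.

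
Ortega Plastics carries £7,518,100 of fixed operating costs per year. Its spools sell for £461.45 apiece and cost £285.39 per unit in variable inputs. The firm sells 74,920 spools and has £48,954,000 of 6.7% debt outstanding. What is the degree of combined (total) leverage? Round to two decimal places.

5.51

Total contribution margin = 74,920 × £176.06 = £13,190,415.20.
Operating income = contribution − fixed costs = £13,190,415.20 − £7,518,100 = £5,672,315.20. Interest = £3,279,918.00.
DOL = £13,190,415.20 ÷ £5,672,315.20 = 2.3254; DFL = £5,672,315.20 ÷ £2,392,397.20 = 2.3710.
Combined leverage = 2.3254 × 2.3710 = 5.5135.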